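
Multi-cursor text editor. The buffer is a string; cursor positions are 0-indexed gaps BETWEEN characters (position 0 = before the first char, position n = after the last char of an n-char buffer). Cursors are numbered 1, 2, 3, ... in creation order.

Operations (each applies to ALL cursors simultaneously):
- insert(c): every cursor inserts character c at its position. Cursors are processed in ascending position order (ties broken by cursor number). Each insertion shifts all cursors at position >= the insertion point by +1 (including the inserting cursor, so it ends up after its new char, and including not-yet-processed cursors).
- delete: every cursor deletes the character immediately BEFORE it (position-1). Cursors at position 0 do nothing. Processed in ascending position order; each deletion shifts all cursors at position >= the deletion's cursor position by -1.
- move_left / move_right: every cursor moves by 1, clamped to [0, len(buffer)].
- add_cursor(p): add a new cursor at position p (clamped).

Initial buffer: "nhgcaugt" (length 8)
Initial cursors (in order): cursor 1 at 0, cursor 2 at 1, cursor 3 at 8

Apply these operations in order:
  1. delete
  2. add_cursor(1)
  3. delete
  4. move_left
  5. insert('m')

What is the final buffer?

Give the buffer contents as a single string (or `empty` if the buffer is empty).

Answer: mmmgcamu

Derivation:
After op 1 (delete): buffer="hgcaug" (len 6), cursors c1@0 c2@0 c3@6, authorship ......
After op 2 (add_cursor(1)): buffer="hgcaug" (len 6), cursors c1@0 c2@0 c4@1 c3@6, authorship ......
After op 3 (delete): buffer="gcau" (len 4), cursors c1@0 c2@0 c4@0 c3@4, authorship ....
After op 4 (move_left): buffer="gcau" (len 4), cursors c1@0 c2@0 c4@0 c3@3, authorship ....
After op 5 (insert('m')): buffer="mmmgcamu" (len 8), cursors c1@3 c2@3 c4@3 c3@7, authorship 124...3.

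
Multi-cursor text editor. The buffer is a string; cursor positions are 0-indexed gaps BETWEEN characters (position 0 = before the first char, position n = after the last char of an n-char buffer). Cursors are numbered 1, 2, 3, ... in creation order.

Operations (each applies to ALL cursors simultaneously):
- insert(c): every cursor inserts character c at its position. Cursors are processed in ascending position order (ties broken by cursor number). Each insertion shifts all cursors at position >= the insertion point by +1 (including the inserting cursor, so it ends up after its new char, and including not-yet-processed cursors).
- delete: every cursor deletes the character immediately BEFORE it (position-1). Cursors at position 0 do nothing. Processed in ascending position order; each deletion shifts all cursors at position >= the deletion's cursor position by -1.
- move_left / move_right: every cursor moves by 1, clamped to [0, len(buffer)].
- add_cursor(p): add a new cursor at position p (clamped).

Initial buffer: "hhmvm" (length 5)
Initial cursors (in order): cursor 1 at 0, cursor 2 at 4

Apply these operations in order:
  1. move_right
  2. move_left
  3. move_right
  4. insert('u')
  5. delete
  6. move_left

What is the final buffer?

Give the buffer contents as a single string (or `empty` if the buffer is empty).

After op 1 (move_right): buffer="hhmvm" (len 5), cursors c1@1 c2@5, authorship .....
After op 2 (move_left): buffer="hhmvm" (len 5), cursors c1@0 c2@4, authorship .....
After op 3 (move_right): buffer="hhmvm" (len 5), cursors c1@1 c2@5, authorship .....
After op 4 (insert('u')): buffer="huhmvmu" (len 7), cursors c1@2 c2@7, authorship .1....2
After op 5 (delete): buffer="hhmvm" (len 5), cursors c1@1 c2@5, authorship .....
After op 6 (move_left): buffer="hhmvm" (len 5), cursors c1@0 c2@4, authorship .....

Answer: hhmvm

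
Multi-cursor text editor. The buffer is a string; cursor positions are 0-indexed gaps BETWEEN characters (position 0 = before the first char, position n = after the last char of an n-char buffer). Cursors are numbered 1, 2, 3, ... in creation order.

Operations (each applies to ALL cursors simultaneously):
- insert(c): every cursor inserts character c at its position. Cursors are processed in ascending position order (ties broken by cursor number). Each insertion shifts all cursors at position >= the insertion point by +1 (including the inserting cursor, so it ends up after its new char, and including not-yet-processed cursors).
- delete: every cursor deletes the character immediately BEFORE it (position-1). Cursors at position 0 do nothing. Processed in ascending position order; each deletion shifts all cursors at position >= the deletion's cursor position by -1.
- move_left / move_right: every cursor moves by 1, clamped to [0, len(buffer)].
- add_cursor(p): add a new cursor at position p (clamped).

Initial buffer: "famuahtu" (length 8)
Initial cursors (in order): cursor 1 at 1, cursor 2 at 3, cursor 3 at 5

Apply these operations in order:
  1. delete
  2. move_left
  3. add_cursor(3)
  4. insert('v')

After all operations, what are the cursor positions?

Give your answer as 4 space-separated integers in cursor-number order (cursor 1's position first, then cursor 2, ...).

After op 1 (delete): buffer="auhtu" (len 5), cursors c1@0 c2@1 c3@2, authorship .....
After op 2 (move_left): buffer="auhtu" (len 5), cursors c1@0 c2@0 c3@1, authorship .....
After op 3 (add_cursor(3)): buffer="auhtu" (len 5), cursors c1@0 c2@0 c3@1 c4@3, authorship .....
After op 4 (insert('v')): buffer="vvavuhvtu" (len 9), cursors c1@2 c2@2 c3@4 c4@7, authorship 12.3..4..

Answer: 2 2 4 7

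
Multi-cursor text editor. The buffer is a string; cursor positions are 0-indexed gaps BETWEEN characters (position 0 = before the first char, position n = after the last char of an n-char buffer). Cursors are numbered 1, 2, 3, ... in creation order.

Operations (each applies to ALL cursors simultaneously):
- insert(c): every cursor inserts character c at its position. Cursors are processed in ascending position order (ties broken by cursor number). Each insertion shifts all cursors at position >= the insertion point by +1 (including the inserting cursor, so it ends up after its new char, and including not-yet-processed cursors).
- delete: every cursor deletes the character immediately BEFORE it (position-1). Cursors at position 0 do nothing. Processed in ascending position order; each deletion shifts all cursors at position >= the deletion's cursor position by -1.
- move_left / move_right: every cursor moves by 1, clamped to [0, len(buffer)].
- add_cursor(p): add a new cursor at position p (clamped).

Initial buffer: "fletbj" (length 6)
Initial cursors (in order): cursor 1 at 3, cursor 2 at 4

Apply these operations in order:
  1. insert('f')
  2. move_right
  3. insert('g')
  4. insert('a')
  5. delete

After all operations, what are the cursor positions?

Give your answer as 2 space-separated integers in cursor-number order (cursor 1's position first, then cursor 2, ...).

After op 1 (insert('f')): buffer="fleftfbj" (len 8), cursors c1@4 c2@6, authorship ...1.2..
After op 2 (move_right): buffer="fleftfbj" (len 8), cursors c1@5 c2@7, authorship ...1.2..
After op 3 (insert('g')): buffer="fleftgfbgj" (len 10), cursors c1@6 c2@9, authorship ...1.12.2.
After op 4 (insert('a')): buffer="fleftgafbgaj" (len 12), cursors c1@7 c2@11, authorship ...1.112.22.
After op 5 (delete): buffer="fleftgfbgj" (len 10), cursors c1@6 c2@9, authorship ...1.12.2.

Answer: 6 9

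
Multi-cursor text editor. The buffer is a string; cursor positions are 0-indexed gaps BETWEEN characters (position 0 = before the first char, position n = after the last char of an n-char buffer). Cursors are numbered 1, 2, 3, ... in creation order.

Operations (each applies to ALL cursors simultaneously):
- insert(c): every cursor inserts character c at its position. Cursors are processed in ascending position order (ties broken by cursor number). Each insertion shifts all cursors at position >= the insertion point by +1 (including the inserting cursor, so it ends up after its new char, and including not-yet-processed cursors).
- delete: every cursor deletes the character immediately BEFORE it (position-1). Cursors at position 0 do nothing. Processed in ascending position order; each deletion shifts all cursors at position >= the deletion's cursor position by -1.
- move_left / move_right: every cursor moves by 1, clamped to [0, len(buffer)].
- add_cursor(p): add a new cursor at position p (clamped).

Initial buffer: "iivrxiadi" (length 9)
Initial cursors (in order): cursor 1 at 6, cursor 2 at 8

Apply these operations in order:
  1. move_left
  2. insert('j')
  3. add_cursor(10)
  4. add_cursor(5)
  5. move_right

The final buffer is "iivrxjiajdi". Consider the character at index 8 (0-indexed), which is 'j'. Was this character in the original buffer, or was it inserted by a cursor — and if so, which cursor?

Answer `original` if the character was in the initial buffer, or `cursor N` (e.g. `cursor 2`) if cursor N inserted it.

Answer: cursor 2

Derivation:
After op 1 (move_left): buffer="iivrxiadi" (len 9), cursors c1@5 c2@7, authorship .........
After op 2 (insert('j')): buffer="iivrxjiajdi" (len 11), cursors c1@6 c2@9, authorship .....1..2..
After op 3 (add_cursor(10)): buffer="iivrxjiajdi" (len 11), cursors c1@6 c2@9 c3@10, authorship .....1..2..
After op 4 (add_cursor(5)): buffer="iivrxjiajdi" (len 11), cursors c4@5 c1@6 c2@9 c3@10, authorship .....1..2..
After op 5 (move_right): buffer="iivrxjiajdi" (len 11), cursors c4@6 c1@7 c2@10 c3@11, authorship .....1..2..
Authorship (.=original, N=cursor N): . . . . . 1 . . 2 . .
Index 8: author = 2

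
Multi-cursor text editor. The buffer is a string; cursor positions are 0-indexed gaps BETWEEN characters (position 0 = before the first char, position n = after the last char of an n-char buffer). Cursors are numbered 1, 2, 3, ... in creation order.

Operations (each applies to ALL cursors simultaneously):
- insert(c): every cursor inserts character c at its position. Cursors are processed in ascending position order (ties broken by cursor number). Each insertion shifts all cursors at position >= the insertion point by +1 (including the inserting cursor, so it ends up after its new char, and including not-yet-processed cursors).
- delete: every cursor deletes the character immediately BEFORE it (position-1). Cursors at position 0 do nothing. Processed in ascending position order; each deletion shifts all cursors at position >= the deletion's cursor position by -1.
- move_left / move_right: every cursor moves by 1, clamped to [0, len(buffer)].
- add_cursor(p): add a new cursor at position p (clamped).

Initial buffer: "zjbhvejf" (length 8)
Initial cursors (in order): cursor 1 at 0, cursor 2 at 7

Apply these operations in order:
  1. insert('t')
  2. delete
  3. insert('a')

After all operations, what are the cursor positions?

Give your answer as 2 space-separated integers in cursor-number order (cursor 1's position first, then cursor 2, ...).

After op 1 (insert('t')): buffer="tzjbhvejtf" (len 10), cursors c1@1 c2@9, authorship 1.......2.
After op 2 (delete): buffer="zjbhvejf" (len 8), cursors c1@0 c2@7, authorship ........
After op 3 (insert('a')): buffer="azjbhvejaf" (len 10), cursors c1@1 c2@9, authorship 1.......2.

Answer: 1 9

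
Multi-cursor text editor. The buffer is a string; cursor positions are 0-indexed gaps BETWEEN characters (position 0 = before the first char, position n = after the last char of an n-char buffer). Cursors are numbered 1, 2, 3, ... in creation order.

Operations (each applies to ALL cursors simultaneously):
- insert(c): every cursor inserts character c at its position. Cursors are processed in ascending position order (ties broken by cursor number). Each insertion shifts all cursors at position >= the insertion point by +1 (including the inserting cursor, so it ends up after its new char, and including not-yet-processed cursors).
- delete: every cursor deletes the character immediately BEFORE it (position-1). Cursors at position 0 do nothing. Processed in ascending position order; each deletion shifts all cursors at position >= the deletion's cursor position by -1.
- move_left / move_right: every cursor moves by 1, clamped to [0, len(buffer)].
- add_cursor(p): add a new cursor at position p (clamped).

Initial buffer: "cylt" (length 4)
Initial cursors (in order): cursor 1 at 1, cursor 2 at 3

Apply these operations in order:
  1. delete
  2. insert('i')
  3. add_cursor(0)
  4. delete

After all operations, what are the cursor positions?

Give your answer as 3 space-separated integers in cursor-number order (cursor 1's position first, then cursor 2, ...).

After op 1 (delete): buffer="yt" (len 2), cursors c1@0 c2@1, authorship ..
After op 2 (insert('i')): buffer="iyit" (len 4), cursors c1@1 c2@3, authorship 1.2.
After op 3 (add_cursor(0)): buffer="iyit" (len 4), cursors c3@0 c1@1 c2@3, authorship 1.2.
After op 4 (delete): buffer="yt" (len 2), cursors c1@0 c3@0 c2@1, authorship ..

Answer: 0 1 0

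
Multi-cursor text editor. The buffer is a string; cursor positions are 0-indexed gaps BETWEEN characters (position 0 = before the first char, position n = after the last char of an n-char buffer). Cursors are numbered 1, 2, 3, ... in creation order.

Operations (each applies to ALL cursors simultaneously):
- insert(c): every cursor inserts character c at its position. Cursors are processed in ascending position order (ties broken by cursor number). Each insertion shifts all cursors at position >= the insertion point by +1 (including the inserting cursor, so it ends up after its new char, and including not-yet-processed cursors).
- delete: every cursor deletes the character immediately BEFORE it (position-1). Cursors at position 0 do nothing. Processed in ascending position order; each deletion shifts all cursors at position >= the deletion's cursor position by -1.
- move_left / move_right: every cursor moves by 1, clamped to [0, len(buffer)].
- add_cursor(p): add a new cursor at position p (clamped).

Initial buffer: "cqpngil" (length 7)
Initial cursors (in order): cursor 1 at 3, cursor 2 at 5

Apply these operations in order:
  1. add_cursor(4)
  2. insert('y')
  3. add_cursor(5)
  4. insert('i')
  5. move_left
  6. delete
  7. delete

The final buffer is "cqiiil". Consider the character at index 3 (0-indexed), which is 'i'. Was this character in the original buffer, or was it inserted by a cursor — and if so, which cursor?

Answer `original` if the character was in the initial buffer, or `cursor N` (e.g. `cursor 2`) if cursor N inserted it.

Answer: cursor 2

Derivation:
After op 1 (add_cursor(4)): buffer="cqpngil" (len 7), cursors c1@3 c3@4 c2@5, authorship .......
After op 2 (insert('y')): buffer="cqpynygyil" (len 10), cursors c1@4 c3@6 c2@8, authorship ...1.3.2..
After op 3 (add_cursor(5)): buffer="cqpynygyil" (len 10), cursors c1@4 c4@5 c3@6 c2@8, authorship ...1.3.2..
After op 4 (insert('i')): buffer="cqpyiniyigyiil" (len 14), cursors c1@5 c4@7 c3@9 c2@12, authorship ...11.433.22..
After op 5 (move_left): buffer="cqpyiniyigyiil" (len 14), cursors c1@4 c4@6 c3@8 c2@11, authorship ...11.433.22..
After op 6 (delete): buffer="cqpiiigiil" (len 10), cursors c1@3 c4@4 c3@5 c2@7, authorship ...143.2..
After op 7 (delete): buffer="cqiiil" (len 6), cursors c1@2 c3@2 c4@2 c2@3, authorship ..32..
Authorship (.=original, N=cursor N): . . 3 2 . .
Index 3: author = 2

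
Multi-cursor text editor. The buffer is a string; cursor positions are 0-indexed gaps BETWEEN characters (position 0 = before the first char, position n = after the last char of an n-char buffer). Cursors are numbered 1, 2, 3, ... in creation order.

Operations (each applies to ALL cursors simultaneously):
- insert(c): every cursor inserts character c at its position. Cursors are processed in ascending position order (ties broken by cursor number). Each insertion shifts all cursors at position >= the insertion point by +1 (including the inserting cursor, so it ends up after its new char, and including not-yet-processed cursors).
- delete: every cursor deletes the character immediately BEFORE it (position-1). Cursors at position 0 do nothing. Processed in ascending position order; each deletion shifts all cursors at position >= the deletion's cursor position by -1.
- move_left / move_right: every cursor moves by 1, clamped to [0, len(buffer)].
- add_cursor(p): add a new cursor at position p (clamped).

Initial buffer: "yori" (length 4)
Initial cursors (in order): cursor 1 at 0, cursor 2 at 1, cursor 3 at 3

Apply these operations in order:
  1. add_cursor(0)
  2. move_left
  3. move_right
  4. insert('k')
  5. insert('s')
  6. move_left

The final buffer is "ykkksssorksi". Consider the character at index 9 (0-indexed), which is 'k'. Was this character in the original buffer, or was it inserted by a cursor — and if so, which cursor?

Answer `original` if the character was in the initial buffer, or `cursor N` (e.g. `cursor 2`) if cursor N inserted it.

Answer: cursor 3

Derivation:
After op 1 (add_cursor(0)): buffer="yori" (len 4), cursors c1@0 c4@0 c2@1 c3@3, authorship ....
After op 2 (move_left): buffer="yori" (len 4), cursors c1@0 c2@0 c4@0 c3@2, authorship ....
After op 3 (move_right): buffer="yori" (len 4), cursors c1@1 c2@1 c4@1 c3@3, authorship ....
After op 4 (insert('k')): buffer="ykkkorki" (len 8), cursors c1@4 c2@4 c4@4 c3@7, authorship .124..3.
After op 5 (insert('s')): buffer="ykkksssorksi" (len 12), cursors c1@7 c2@7 c4@7 c3@11, authorship .124124..33.
After op 6 (move_left): buffer="ykkksssorksi" (len 12), cursors c1@6 c2@6 c4@6 c3@10, authorship .124124..33.
Authorship (.=original, N=cursor N): . 1 2 4 1 2 4 . . 3 3 .
Index 9: author = 3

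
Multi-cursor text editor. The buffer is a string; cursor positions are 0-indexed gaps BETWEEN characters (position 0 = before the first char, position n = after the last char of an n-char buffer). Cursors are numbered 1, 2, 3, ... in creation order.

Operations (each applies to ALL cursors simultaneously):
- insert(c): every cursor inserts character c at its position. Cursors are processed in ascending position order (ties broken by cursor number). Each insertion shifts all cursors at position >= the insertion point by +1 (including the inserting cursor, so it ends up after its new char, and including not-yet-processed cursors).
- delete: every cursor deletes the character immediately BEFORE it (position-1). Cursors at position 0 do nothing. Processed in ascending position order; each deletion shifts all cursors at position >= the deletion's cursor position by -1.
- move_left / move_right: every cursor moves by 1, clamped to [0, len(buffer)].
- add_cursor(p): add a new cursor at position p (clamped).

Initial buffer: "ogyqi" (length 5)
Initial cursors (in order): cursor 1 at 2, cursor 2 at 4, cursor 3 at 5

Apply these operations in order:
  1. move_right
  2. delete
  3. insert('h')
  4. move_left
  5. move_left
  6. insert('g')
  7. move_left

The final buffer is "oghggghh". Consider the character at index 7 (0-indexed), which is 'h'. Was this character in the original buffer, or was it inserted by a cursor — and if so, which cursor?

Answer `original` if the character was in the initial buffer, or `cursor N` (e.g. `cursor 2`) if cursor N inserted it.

After op 1 (move_right): buffer="ogyqi" (len 5), cursors c1@3 c2@5 c3@5, authorship .....
After op 2 (delete): buffer="og" (len 2), cursors c1@2 c2@2 c3@2, authorship ..
After op 3 (insert('h')): buffer="oghhh" (len 5), cursors c1@5 c2@5 c3@5, authorship ..123
After op 4 (move_left): buffer="oghhh" (len 5), cursors c1@4 c2@4 c3@4, authorship ..123
After op 5 (move_left): buffer="oghhh" (len 5), cursors c1@3 c2@3 c3@3, authorship ..123
After op 6 (insert('g')): buffer="oghggghh" (len 8), cursors c1@6 c2@6 c3@6, authorship ..112323
After op 7 (move_left): buffer="oghggghh" (len 8), cursors c1@5 c2@5 c3@5, authorship ..112323
Authorship (.=original, N=cursor N): . . 1 1 2 3 2 3
Index 7: author = 3

Answer: cursor 3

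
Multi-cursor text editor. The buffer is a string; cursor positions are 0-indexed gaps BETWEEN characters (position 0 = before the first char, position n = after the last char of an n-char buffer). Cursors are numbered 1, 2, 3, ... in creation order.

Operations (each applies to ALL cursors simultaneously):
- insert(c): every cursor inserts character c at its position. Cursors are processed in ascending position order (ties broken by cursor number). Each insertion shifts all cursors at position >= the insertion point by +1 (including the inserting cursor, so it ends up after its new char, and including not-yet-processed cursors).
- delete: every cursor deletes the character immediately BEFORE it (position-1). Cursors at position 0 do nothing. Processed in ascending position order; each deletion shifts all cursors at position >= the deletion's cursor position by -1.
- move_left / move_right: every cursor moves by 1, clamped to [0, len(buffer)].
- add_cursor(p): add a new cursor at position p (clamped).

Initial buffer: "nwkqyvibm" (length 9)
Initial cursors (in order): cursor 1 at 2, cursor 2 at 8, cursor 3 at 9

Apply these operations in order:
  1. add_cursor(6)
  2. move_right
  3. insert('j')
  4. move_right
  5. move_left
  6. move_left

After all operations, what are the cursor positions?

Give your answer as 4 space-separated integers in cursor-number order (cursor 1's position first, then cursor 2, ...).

Answer: 3 11 11 8

Derivation:
After op 1 (add_cursor(6)): buffer="nwkqyvibm" (len 9), cursors c1@2 c4@6 c2@8 c3@9, authorship .........
After op 2 (move_right): buffer="nwkqyvibm" (len 9), cursors c1@3 c4@7 c2@9 c3@9, authorship .........
After op 3 (insert('j')): buffer="nwkjqyvijbmjj" (len 13), cursors c1@4 c4@9 c2@13 c3@13, authorship ...1....4..23
After op 4 (move_right): buffer="nwkjqyvijbmjj" (len 13), cursors c1@5 c4@10 c2@13 c3@13, authorship ...1....4..23
After op 5 (move_left): buffer="nwkjqyvijbmjj" (len 13), cursors c1@4 c4@9 c2@12 c3@12, authorship ...1....4..23
After op 6 (move_left): buffer="nwkjqyvijbmjj" (len 13), cursors c1@3 c4@8 c2@11 c3@11, authorship ...1....4..23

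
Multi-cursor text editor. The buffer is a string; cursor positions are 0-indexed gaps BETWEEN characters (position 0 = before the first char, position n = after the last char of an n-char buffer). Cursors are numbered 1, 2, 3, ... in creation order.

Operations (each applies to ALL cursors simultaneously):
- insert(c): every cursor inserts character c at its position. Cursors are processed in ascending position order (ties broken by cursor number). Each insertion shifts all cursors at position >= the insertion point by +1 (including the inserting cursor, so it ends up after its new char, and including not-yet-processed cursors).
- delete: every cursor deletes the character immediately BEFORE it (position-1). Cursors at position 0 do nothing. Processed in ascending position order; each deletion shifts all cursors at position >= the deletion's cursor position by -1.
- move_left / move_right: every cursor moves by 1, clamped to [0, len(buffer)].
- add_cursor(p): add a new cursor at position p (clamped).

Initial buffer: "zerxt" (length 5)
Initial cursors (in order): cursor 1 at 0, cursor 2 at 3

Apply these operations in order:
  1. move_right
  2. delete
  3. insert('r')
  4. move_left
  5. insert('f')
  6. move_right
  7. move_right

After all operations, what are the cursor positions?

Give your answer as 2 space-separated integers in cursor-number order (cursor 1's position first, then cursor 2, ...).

Answer: 3 7

Derivation:
After op 1 (move_right): buffer="zerxt" (len 5), cursors c1@1 c2@4, authorship .....
After op 2 (delete): buffer="ert" (len 3), cursors c1@0 c2@2, authorship ...
After op 3 (insert('r')): buffer="rerrt" (len 5), cursors c1@1 c2@4, authorship 1..2.
After op 4 (move_left): buffer="rerrt" (len 5), cursors c1@0 c2@3, authorship 1..2.
After op 5 (insert('f')): buffer="frerfrt" (len 7), cursors c1@1 c2@5, authorship 11..22.
After op 6 (move_right): buffer="frerfrt" (len 7), cursors c1@2 c2@6, authorship 11..22.
After op 7 (move_right): buffer="frerfrt" (len 7), cursors c1@3 c2@7, authorship 11..22.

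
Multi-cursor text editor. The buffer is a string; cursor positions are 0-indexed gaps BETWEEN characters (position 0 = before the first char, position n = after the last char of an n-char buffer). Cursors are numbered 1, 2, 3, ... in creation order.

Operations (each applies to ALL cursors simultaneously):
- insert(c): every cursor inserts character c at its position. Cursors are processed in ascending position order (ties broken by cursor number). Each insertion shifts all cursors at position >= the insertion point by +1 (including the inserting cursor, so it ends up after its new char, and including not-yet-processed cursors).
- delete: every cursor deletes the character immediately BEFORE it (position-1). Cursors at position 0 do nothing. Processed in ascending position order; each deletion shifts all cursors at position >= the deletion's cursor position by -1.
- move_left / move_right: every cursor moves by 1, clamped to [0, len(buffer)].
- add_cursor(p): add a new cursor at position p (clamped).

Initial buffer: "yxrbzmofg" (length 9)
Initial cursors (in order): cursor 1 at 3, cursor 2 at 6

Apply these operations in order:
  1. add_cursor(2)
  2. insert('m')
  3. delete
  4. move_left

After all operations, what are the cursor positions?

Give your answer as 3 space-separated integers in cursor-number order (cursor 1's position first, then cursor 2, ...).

After op 1 (add_cursor(2)): buffer="yxrbzmofg" (len 9), cursors c3@2 c1@3 c2@6, authorship .........
After op 2 (insert('m')): buffer="yxmrmbzmmofg" (len 12), cursors c3@3 c1@5 c2@9, authorship ..3.1...2...
After op 3 (delete): buffer="yxrbzmofg" (len 9), cursors c3@2 c1@3 c2@6, authorship .........
After op 4 (move_left): buffer="yxrbzmofg" (len 9), cursors c3@1 c1@2 c2@5, authorship .........

Answer: 2 5 1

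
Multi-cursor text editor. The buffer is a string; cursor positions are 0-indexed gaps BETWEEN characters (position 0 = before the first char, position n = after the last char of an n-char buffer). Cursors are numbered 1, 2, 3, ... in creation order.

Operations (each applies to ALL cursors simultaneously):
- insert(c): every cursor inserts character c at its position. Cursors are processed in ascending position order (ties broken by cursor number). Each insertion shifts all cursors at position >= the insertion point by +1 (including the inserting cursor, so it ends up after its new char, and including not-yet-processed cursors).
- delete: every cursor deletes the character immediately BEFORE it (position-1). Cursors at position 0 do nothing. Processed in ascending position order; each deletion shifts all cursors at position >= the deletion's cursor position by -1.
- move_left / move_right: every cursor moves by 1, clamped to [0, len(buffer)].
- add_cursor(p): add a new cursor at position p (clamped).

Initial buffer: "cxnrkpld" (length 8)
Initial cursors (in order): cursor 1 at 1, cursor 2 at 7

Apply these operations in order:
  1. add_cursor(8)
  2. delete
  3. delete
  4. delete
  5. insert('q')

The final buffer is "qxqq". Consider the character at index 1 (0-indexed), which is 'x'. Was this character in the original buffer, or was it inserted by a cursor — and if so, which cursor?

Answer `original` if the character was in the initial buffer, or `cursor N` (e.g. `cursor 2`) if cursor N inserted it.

Answer: original

Derivation:
After op 1 (add_cursor(8)): buffer="cxnrkpld" (len 8), cursors c1@1 c2@7 c3@8, authorship ........
After op 2 (delete): buffer="xnrkp" (len 5), cursors c1@0 c2@5 c3@5, authorship .....
After op 3 (delete): buffer="xnr" (len 3), cursors c1@0 c2@3 c3@3, authorship ...
After op 4 (delete): buffer="x" (len 1), cursors c1@0 c2@1 c3@1, authorship .
After op 5 (insert('q')): buffer="qxqq" (len 4), cursors c1@1 c2@4 c3@4, authorship 1.23
Authorship (.=original, N=cursor N): 1 . 2 3
Index 1: author = original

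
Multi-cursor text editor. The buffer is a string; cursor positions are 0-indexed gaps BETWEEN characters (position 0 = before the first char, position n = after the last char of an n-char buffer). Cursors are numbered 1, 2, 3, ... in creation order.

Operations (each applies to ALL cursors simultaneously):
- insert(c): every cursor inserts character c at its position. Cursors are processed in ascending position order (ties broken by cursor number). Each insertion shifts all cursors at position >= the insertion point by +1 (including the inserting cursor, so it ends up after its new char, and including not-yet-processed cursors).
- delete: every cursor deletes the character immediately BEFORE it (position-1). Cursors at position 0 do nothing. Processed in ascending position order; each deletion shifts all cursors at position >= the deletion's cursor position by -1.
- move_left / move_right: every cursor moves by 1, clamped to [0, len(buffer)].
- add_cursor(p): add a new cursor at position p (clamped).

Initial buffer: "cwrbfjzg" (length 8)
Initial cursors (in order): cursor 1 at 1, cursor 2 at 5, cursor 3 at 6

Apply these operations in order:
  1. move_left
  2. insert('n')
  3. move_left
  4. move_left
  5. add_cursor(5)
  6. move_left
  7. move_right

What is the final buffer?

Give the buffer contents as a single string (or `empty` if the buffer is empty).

After op 1 (move_left): buffer="cwrbfjzg" (len 8), cursors c1@0 c2@4 c3@5, authorship ........
After op 2 (insert('n')): buffer="ncwrbnfnjzg" (len 11), cursors c1@1 c2@6 c3@8, authorship 1....2.3...
After op 3 (move_left): buffer="ncwrbnfnjzg" (len 11), cursors c1@0 c2@5 c3@7, authorship 1....2.3...
After op 4 (move_left): buffer="ncwrbnfnjzg" (len 11), cursors c1@0 c2@4 c3@6, authorship 1....2.3...
After op 5 (add_cursor(5)): buffer="ncwrbnfnjzg" (len 11), cursors c1@0 c2@4 c4@5 c3@6, authorship 1....2.3...
After op 6 (move_left): buffer="ncwrbnfnjzg" (len 11), cursors c1@0 c2@3 c4@4 c3@5, authorship 1....2.3...
After op 7 (move_right): buffer="ncwrbnfnjzg" (len 11), cursors c1@1 c2@4 c4@5 c3@6, authorship 1....2.3...

Answer: ncwrbnfnjzg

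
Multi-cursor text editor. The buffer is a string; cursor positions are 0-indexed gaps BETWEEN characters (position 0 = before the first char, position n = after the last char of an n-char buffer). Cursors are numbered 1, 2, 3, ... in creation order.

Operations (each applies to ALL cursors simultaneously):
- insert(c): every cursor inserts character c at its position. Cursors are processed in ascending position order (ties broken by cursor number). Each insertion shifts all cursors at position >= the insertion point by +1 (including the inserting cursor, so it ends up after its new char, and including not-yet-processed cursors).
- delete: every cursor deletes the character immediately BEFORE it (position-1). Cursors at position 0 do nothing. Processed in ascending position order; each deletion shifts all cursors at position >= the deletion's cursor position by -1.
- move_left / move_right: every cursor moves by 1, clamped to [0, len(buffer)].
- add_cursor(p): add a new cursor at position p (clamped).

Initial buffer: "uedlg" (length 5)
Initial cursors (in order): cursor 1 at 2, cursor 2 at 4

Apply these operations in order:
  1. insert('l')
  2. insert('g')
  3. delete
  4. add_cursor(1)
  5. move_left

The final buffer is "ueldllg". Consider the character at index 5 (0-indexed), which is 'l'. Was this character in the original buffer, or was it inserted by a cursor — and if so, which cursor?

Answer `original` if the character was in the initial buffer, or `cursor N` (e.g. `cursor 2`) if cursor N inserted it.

After op 1 (insert('l')): buffer="ueldllg" (len 7), cursors c1@3 c2@6, authorship ..1..2.
After op 2 (insert('g')): buffer="uelgdllgg" (len 9), cursors c1@4 c2@8, authorship ..11..22.
After op 3 (delete): buffer="ueldllg" (len 7), cursors c1@3 c2@6, authorship ..1..2.
After op 4 (add_cursor(1)): buffer="ueldllg" (len 7), cursors c3@1 c1@3 c2@6, authorship ..1..2.
After op 5 (move_left): buffer="ueldllg" (len 7), cursors c3@0 c1@2 c2@5, authorship ..1..2.
Authorship (.=original, N=cursor N): . . 1 . . 2 .
Index 5: author = 2

Answer: cursor 2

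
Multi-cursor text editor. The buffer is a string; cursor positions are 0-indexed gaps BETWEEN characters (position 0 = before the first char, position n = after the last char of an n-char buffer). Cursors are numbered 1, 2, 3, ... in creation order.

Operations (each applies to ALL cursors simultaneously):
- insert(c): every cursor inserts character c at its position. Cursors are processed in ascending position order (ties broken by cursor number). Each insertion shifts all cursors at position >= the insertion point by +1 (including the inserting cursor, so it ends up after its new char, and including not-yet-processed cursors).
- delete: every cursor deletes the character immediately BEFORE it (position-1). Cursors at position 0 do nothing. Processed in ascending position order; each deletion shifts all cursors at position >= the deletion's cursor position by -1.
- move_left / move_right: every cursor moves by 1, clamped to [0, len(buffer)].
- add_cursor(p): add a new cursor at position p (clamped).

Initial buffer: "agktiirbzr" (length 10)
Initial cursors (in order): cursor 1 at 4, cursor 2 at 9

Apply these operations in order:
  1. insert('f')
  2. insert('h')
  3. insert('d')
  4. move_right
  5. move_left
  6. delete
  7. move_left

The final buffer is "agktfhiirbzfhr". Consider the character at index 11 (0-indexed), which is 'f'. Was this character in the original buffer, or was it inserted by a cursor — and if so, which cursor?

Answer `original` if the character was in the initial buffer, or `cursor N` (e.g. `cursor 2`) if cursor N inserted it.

Answer: cursor 2

Derivation:
After op 1 (insert('f')): buffer="agktfiirbzfr" (len 12), cursors c1@5 c2@11, authorship ....1.....2.
After op 2 (insert('h')): buffer="agktfhiirbzfhr" (len 14), cursors c1@6 c2@13, authorship ....11.....22.
After op 3 (insert('d')): buffer="agktfhdiirbzfhdr" (len 16), cursors c1@7 c2@15, authorship ....111.....222.
After op 4 (move_right): buffer="agktfhdiirbzfhdr" (len 16), cursors c1@8 c2@16, authorship ....111.....222.
After op 5 (move_left): buffer="agktfhdiirbzfhdr" (len 16), cursors c1@7 c2@15, authorship ....111.....222.
After op 6 (delete): buffer="agktfhiirbzfhr" (len 14), cursors c1@6 c2@13, authorship ....11.....22.
After op 7 (move_left): buffer="agktfhiirbzfhr" (len 14), cursors c1@5 c2@12, authorship ....11.....22.
Authorship (.=original, N=cursor N): . . . . 1 1 . . . . . 2 2 .
Index 11: author = 2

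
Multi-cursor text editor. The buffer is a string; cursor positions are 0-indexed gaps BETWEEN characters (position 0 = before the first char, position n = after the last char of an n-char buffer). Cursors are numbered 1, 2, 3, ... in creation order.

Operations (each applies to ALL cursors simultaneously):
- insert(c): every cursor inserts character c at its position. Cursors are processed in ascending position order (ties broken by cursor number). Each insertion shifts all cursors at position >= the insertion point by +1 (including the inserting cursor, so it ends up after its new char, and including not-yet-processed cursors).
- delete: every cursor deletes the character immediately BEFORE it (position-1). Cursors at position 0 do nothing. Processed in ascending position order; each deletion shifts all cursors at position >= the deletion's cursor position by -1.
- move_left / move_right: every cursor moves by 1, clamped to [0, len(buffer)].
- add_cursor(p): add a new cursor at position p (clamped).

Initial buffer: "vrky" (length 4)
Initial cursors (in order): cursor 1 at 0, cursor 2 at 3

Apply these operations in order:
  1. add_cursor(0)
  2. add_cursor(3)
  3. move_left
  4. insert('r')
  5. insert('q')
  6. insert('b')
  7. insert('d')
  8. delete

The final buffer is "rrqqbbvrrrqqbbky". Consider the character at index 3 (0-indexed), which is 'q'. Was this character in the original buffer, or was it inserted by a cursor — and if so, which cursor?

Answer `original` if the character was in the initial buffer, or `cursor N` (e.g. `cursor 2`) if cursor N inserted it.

Answer: cursor 3

Derivation:
After op 1 (add_cursor(0)): buffer="vrky" (len 4), cursors c1@0 c3@0 c2@3, authorship ....
After op 2 (add_cursor(3)): buffer="vrky" (len 4), cursors c1@0 c3@0 c2@3 c4@3, authorship ....
After op 3 (move_left): buffer="vrky" (len 4), cursors c1@0 c3@0 c2@2 c4@2, authorship ....
After op 4 (insert('r')): buffer="rrvrrrky" (len 8), cursors c1@2 c3@2 c2@6 c4@6, authorship 13..24..
After op 5 (insert('q')): buffer="rrqqvrrrqqky" (len 12), cursors c1@4 c3@4 c2@10 c4@10, authorship 1313..2424..
After op 6 (insert('b')): buffer="rrqqbbvrrrqqbbky" (len 16), cursors c1@6 c3@6 c2@14 c4@14, authorship 131313..242424..
After op 7 (insert('d')): buffer="rrqqbbddvrrrqqbbddky" (len 20), cursors c1@8 c3@8 c2@18 c4@18, authorship 13131313..24242424..
After op 8 (delete): buffer="rrqqbbvrrrqqbbky" (len 16), cursors c1@6 c3@6 c2@14 c4@14, authorship 131313..242424..
Authorship (.=original, N=cursor N): 1 3 1 3 1 3 . . 2 4 2 4 2 4 . .
Index 3: author = 3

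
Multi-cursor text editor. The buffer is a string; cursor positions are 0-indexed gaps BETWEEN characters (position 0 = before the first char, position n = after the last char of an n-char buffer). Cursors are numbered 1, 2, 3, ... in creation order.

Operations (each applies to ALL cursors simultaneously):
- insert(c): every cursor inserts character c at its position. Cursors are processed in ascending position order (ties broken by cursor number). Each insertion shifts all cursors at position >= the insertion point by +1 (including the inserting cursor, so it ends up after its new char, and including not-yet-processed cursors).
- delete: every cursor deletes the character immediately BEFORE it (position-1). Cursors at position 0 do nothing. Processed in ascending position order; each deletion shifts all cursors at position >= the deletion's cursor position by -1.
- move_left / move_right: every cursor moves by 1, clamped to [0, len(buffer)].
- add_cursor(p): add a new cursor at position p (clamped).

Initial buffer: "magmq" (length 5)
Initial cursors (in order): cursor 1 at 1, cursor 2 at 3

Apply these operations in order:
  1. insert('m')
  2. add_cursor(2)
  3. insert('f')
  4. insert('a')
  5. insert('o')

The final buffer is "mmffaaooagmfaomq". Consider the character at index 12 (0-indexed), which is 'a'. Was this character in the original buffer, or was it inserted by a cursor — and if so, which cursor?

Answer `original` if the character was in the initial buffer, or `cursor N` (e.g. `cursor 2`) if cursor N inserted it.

Answer: cursor 2

Derivation:
After op 1 (insert('m')): buffer="mmagmmq" (len 7), cursors c1@2 c2@5, authorship .1..2..
After op 2 (add_cursor(2)): buffer="mmagmmq" (len 7), cursors c1@2 c3@2 c2@5, authorship .1..2..
After op 3 (insert('f')): buffer="mmffagmfmq" (len 10), cursors c1@4 c3@4 c2@8, authorship .113..22..
After op 4 (insert('a')): buffer="mmffaaagmfamq" (len 13), cursors c1@6 c3@6 c2@11, authorship .11313..222..
After op 5 (insert('o')): buffer="mmffaaooagmfaomq" (len 16), cursors c1@8 c3@8 c2@14, authorship .1131313..2222..
Authorship (.=original, N=cursor N): . 1 1 3 1 3 1 3 . . 2 2 2 2 . .
Index 12: author = 2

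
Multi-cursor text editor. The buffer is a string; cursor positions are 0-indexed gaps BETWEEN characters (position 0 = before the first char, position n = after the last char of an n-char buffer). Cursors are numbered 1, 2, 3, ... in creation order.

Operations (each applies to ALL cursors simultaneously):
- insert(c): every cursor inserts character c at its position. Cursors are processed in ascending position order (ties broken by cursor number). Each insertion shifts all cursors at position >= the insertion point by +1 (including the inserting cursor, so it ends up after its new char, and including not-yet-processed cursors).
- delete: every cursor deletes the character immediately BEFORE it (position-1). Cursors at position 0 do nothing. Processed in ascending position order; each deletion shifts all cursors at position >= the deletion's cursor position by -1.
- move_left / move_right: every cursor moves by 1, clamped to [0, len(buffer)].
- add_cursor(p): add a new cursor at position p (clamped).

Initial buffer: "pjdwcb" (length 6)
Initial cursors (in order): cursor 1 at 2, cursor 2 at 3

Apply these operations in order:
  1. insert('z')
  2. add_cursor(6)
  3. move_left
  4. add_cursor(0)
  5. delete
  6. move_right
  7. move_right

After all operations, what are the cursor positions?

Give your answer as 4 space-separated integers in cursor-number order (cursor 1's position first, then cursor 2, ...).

After op 1 (insert('z')): buffer="pjzdzwcb" (len 8), cursors c1@3 c2@5, authorship ..1.2...
After op 2 (add_cursor(6)): buffer="pjzdzwcb" (len 8), cursors c1@3 c2@5 c3@6, authorship ..1.2...
After op 3 (move_left): buffer="pjzdzwcb" (len 8), cursors c1@2 c2@4 c3@5, authorship ..1.2...
After op 4 (add_cursor(0)): buffer="pjzdzwcb" (len 8), cursors c4@0 c1@2 c2@4 c3@5, authorship ..1.2...
After op 5 (delete): buffer="pzwcb" (len 5), cursors c4@0 c1@1 c2@2 c3@2, authorship .1...
After op 6 (move_right): buffer="pzwcb" (len 5), cursors c4@1 c1@2 c2@3 c3@3, authorship .1...
After op 7 (move_right): buffer="pzwcb" (len 5), cursors c4@2 c1@3 c2@4 c3@4, authorship .1...

Answer: 3 4 4 2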